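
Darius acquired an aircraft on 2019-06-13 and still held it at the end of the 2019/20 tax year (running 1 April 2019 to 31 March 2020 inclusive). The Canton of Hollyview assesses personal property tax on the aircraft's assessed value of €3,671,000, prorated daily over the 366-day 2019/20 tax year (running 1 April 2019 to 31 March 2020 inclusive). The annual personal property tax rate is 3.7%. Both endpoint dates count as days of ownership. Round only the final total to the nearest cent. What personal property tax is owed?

€108,735.82

Days held (2019-06-13 to 2020-03-31): 293 out of 366
Tax = €3,671,000 × 3.7% × 293/366 = €108,735.8224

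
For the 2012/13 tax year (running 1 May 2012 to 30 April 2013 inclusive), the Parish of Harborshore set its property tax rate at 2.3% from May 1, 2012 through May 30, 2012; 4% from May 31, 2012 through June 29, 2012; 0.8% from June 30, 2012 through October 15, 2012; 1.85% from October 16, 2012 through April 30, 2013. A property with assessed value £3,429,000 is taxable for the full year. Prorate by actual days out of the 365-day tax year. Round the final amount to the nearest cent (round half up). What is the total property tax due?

May 1 – May 30, 2012: 30 days at 2.3% → £3,429,000 × 2.3% × 30/365 = £6,482.2192
May 31 – June 29, 2012: 30 days at 4% → £3,429,000 × 4% × 30/365 = £11,273.4247
June 30 – October 15, 2012: 108 days at 0.8% → £3,429,000 × 0.8% × 108/365 = £8,116.8658
October 16, 2012 – April 30, 2013: 197 days at 1.85% → £3,429,000 × 1.85% × 197/365 = £34,238.3301
Total = £60,110.8397

£60,110.84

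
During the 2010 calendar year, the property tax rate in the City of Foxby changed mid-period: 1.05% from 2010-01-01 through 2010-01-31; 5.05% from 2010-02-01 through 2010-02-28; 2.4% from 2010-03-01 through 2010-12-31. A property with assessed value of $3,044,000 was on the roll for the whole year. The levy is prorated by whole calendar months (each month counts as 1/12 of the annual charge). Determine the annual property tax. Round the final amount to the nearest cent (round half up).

$76,353.67

2010-01-01 to 2010-01-31: 1 month at 1.05% → $3,044,000 × 1.05% × 1/12 = $2,663.5000
2010-02-01 to 2010-02-28: 1 month at 5.05% → $3,044,000 × 5.05% × 1/12 = $12,810.1667
2010-03-01 to 2010-12-31: 10 months at 2.4% → $3,044,000 × 2.4% × 10/12 = $60,880.0000
Total = $76,353.6667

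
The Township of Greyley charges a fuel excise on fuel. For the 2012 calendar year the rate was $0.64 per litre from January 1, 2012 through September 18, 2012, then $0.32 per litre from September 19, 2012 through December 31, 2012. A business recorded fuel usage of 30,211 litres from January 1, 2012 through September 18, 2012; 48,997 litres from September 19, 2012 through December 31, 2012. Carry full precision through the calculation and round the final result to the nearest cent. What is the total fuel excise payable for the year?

$35,014.08

January 1 – September 18, 2012: 30,211 litres at $0.64/litre → $19,335.04
September 19 – December 31, 2012: 48,997 litres at $0.32/litre → $15,679.04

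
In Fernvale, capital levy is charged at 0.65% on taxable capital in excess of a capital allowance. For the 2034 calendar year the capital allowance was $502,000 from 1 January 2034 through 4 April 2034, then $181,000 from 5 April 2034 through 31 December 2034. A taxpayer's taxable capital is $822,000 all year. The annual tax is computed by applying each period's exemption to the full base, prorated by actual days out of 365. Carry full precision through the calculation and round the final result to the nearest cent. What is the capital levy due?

$3,629.15

1 January – 4 April 2034: 94 days, exemption $502,000 → ($822,000 − $502,000) × 0.65% × 94/365 = $535.6712
5 April – 31 December 2034: 271 days, exemption $181,000 → ($822,000 − $181,000) × 0.65% × 271/365 = $3,093.4836
Total = $3,629.1548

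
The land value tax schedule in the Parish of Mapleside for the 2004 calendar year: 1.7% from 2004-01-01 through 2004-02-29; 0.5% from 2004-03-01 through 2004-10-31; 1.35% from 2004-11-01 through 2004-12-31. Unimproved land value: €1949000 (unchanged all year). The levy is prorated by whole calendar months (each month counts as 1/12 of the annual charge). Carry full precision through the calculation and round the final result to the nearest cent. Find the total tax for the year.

€16404.08

2004-01-01 to 2004-02-29: 2 months at 1.7% → €1949000 × 1.7% × 2/12 = €5522.1667
2004-03-01 to 2004-10-31: 8 months at 0.5% → €1949000 × 0.5% × 8/12 = €6496.6667
2004-11-01 to 2004-12-31: 2 months at 1.35% → €1949000 × 1.35% × 2/12 = €4385.2500
Total = €16404.0833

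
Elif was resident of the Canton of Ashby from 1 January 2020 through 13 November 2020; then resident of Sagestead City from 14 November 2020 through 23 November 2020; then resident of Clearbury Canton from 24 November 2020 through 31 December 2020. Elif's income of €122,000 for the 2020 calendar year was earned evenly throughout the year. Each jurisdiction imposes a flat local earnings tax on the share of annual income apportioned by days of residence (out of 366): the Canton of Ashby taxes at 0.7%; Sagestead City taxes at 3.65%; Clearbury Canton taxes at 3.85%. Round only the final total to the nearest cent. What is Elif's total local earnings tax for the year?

The Canton of Ashby, 1 January – 13 November 2020: 318 days → €122,000 × 0.7% × 318/366 = €742.0000
Sagestead City, 14 November – 23 November 2020: 10 days → €122,000 × 3.65% × 10/366 = €121.6667
Clearbury Canton, 24 November – 31 December 2020: 38 days → €122,000 × 3.85% × 38/366 = €487.6667
Total = €1,351.3333

€1,351.33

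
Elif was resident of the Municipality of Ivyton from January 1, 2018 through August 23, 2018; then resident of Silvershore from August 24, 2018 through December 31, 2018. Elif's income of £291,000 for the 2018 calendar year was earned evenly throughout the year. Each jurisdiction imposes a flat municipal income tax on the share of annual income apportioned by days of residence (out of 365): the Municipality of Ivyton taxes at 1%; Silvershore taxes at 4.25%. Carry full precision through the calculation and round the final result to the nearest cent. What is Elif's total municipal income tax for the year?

£6,278.42

The Municipality of Ivyton, January 1 – August 23, 2018: 235 days → £291,000 × 1% × 235/365 = £1,873.5616
Silvershore, August 24 – December 31, 2018: 130 days → £291,000 × 4.25% × 130/365 = £4,404.8630
Total = £6,278.4247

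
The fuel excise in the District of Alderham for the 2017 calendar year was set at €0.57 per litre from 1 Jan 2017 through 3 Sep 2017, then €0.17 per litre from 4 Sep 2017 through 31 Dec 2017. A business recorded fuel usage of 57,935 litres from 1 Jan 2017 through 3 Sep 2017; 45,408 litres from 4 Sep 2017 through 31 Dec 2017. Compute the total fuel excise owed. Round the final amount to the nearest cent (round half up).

€40,742.31

1 Jan – 3 Sep 2017: 57,935 litres at €0.57/litre → €33,022.95
4 Sep – 31 Dec 2017: 45,408 litres at €0.17/litre → €7,719.36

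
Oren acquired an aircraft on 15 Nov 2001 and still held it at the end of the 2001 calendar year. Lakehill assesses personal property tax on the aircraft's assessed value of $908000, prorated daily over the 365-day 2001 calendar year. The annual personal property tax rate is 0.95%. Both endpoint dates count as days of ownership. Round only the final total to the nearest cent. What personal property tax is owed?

$1110.75

Days held (15 Nov – 31 Dec 2001): 47 out of 365
Tax = $908000 × 0.95% × 47/365 = $1110.7452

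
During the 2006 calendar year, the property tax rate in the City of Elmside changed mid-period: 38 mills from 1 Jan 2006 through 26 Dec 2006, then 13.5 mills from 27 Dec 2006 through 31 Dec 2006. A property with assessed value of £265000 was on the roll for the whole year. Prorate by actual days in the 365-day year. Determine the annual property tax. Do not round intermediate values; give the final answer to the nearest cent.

1 Jan – 26 Dec 2006: 360 days at 38 mills → £265000 × 3.8% × 360/365 = £9932.0548
27 Dec – 31 Dec 2006: 5 days at 13.5 mills → £265000 × 1.35% × 5/365 = £49.0068
Total = £9981.0616

£9981.06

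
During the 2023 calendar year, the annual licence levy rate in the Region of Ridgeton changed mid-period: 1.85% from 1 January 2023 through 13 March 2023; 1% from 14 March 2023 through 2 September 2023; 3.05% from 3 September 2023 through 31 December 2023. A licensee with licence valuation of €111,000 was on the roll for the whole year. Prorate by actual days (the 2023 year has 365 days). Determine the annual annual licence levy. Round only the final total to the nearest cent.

1 January – 13 March 2023: 72 days at 1.85% → €111,000 × 1.85% × 72/365 = €405.0740
14 March – 2 September 2023: 173 days at 1% → €111,000 × 1% × 173/365 = €526.1096
3 September – 31 December 2023: 120 days at 3.05% → €111,000 × 3.05% × 120/365 = €1,113.0411
Total = €2,044.2247

€2,044.22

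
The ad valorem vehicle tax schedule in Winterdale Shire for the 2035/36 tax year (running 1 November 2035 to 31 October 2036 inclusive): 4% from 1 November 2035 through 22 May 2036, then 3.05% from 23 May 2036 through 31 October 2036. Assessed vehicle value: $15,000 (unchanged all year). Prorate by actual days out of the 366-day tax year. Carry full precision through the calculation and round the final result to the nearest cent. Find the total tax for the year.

1 November 2035 – 22 May 2036: 204 days at 4% → $15,000 × 4% × 204/366 = $334.4262
23 May – 31 October 2036: 162 days at 3.05% → $15,000 × 3.05% × 162/366 = $202.5000
Total = $536.9262

$536.93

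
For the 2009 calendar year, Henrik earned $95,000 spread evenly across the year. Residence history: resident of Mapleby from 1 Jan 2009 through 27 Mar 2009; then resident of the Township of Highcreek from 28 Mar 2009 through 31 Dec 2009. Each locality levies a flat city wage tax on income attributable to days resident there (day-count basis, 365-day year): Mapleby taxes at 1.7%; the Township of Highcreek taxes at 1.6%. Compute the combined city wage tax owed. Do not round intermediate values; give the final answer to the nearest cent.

$1,542.38

Mapleby, 1 Jan – 27 Mar 2009: 86 days → $95,000 × 1.7% × 86/365 = $380.5205
The Township of Highcreek, 28 Mar – 31 Dec 2009: 279 days → $95,000 × 1.6% × 279/365 = $1,161.8630
Total = $1,542.3836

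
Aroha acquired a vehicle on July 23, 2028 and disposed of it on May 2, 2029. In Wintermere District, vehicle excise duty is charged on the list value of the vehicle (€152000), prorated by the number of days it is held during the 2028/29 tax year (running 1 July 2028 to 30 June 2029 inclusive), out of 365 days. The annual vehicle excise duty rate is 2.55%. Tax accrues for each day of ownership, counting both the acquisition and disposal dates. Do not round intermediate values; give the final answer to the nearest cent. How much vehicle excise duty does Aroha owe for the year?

Days held (July 23, 2028 – May 2, 2029): 284 out of 365
Tax = €152000 × 2.55% × 284/365 = €3015.8466

€3015.85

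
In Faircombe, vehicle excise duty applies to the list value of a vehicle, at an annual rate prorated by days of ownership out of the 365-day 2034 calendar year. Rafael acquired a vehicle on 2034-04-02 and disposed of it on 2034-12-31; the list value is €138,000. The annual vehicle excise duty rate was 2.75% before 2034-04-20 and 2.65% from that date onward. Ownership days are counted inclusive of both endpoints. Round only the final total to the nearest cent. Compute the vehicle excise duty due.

2034-04-02 to 2034-04-19: 18 days at 2.75% → €138,000 × 2.75% × 18/365 = €187.1507
2034-04-20 to 2034-12-31: 256 days at 2.65% → €138,000 × 2.65% × 256/365 = €2,564.9096
Total = €2,752.0603

€2,752.06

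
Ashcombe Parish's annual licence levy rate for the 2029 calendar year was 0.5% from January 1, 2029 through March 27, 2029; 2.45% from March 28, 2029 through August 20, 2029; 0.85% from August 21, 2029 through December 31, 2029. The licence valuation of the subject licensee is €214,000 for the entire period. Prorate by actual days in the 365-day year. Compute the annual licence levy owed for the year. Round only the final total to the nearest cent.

January 1 – March 27, 2029: 86 days at 0.5% → €214,000 × 0.5% × 86/365 = €252.1096
March 28 – August 20, 2029: 146 days at 2.45% → €214,000 × 2.45% × 146/365 = €2,097.2000
August 21 – December 31, 2029: 133 days at 0.85% → €214,000 × 0.85% × 133/365 = €662.8137
Total = €3,012.1233

€3,012.12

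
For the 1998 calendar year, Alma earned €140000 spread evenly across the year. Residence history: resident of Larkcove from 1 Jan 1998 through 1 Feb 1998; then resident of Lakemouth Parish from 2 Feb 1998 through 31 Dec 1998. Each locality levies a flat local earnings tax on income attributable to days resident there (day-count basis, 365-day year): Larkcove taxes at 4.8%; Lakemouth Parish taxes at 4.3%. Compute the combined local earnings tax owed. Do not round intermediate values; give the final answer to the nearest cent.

€6081.37

Larkcove, 1 Jan – 1 Feb 1998: 32 days → €140000 × 4.8% × 32/365 = €589.1507
Lakemouth Parish, 2 Feb – 31 Dec 1998: 333 days → €140000 × 4.3% × 333/365 = €5492.2192
Total = €6081.3699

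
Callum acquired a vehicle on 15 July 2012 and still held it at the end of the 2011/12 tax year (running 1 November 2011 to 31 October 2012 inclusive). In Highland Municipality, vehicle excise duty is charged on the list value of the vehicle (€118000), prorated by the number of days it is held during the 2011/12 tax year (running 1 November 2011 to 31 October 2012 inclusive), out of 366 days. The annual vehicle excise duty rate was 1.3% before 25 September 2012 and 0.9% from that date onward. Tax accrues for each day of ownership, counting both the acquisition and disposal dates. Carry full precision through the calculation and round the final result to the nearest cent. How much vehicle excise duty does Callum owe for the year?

15 July – 24 September 2012: 72 days at 1.3% → €118000 × 1.3% × 72/366 = €301.7705
25 September – 31 October 2012: 37 days at 0.9% → €118000 × 0.9% × 37/366 = €107.3607
Total = €409.1311

€409.13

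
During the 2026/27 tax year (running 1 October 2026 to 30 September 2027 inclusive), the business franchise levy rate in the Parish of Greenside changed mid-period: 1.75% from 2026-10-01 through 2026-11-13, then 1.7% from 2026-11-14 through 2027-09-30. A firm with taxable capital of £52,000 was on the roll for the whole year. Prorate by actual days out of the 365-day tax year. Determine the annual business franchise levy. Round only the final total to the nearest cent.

£887.13

2026-10-01 to 2026-11-13: 44 days at 1.75% → £52,000 × 1.75% × 44/365 = £109.6986
2026-11-14 to 2027-09-30: 321 days at 1.7% → £52,000 × 1.7% × 321/365 = £777.4356
Total = £887.1342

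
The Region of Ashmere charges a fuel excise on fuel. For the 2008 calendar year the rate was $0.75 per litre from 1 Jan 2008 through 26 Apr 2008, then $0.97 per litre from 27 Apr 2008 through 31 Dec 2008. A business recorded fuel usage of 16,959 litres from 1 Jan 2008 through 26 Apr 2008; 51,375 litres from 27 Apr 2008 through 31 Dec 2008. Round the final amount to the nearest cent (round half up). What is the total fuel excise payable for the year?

1 Jan – 26 Apr 2008: 16,959 litres at $0.75/litre → $12719.25
27 Apr – 31 Dec 2008: 51,375 litres at $0.97/litre → $49833.75

$62553.00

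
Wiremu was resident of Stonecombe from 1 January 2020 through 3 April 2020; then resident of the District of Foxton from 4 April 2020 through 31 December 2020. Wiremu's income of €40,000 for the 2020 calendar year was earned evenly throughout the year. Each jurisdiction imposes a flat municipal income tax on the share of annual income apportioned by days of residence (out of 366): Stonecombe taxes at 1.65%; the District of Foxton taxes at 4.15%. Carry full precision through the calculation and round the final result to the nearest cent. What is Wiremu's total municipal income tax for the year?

Stonecombe, 1 January – 3 April 2020: 94 days → €40,000 × 1.65% × 94/366 = €169.5082
The District of Foxton, 4 April – 31 December 2020: 272 days → €40,000 × 4.15% × 272/366 = €1,233.6612
Total = €1,403.1694

€1,403.17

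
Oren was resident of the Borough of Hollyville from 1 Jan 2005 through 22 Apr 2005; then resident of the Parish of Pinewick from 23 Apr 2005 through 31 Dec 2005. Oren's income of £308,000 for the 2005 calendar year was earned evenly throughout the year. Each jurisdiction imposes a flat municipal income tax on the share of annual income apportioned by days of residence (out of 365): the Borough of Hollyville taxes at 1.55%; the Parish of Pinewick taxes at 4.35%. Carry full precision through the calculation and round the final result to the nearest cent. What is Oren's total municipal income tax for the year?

£10,751.73

The Borough of Hollyville, 1 Jan – 22 Apr 2005: 112 days → £308,000 × 1.55% × 112/365 = £1,464.8986
The Parish of Pinewick, 23 Apr – 31 Dec 2005: 253 days → £308,000 × 4.35% × 253/365 = £9,286.8329
Total = £10,751.7315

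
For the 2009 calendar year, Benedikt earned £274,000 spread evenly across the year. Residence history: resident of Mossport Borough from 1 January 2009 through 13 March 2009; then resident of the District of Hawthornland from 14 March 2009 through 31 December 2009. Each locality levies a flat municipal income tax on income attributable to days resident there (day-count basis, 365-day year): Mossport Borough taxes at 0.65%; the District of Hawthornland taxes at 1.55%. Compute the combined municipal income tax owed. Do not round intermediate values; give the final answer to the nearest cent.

£3,760.56

Mossport Borough, 1 January – 13 March 2009: 72 days → £274,000 × 0.65% × 72/365 = £351.3205
The District of Hawthornland, 14 March – 31 December 2009: 293 days → £274,000 × 1.55% × 293/365 = £3,409.2356
Total = £3,760.5562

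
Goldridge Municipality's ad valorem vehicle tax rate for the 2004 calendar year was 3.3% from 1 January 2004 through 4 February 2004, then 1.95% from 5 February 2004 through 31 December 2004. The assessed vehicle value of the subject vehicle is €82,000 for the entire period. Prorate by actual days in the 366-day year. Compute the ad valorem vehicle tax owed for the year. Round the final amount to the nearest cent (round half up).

1 January – 4 February 2004: 35 days at 3.3% → €82,000 × 3.3% × 35/366 = €258.7705
5 February – 31 December 2004: 331 days at 1.95% → €82,000 × 1.95% × 331/366 = €1,446.0902
Total = €1,704.8607

€1,704.86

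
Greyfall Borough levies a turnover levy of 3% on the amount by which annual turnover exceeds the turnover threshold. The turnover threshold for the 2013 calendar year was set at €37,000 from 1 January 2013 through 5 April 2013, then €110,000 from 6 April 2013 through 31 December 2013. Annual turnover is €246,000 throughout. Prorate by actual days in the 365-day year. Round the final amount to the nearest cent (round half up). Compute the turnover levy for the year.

€4,650.00

1 January – 5 April 2013: 95 days, exemption €37,000 → (€246,000 − €37,000) × 3% × 95/365 = €1,631.9178
6 April – 31 December 2013: 270 days, exemption €110,000 → (€246,000 − €110,000) × 3% × 270/365 = €3,018.0822
Total = €4,650.0000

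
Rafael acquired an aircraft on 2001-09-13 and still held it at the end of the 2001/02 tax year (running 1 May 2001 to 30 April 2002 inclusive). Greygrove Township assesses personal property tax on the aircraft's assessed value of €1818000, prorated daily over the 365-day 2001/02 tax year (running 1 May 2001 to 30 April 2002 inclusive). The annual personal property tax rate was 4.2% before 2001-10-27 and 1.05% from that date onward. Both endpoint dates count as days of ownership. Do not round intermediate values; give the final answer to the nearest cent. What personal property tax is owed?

2001-09-13 to 2001-10-26: 44 days at 4.2% → €1818000 × 4.2% × 44/365 = €9204.5589
2001-10-27 to 2002-04-30: 186 days at 1.05% → €1818000 × 1.05% × 186/365 = €9727.5452
Total = €18932.1041

€18932.10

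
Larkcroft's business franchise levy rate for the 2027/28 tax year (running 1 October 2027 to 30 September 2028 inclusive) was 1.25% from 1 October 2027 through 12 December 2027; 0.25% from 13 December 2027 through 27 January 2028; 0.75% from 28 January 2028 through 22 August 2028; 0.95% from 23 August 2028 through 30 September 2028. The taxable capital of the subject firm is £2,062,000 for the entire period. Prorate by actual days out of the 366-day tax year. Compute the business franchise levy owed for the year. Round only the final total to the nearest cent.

£16,665.02

1 October – 12 December 2027: 73 days at 1.25% → £2,062,000 × 1.25% × 73/366 = £5,140.9153
13 December 2027 – 27 January 2028: 46 days at 0.25% → £2,062,000 × 0.25% × 46/366 = £647.8962
28 January – 22 August 2028: 208 days at 0.75% → £2,062,000 × 0.75% × 208/366 = £8,788.8525
23 August – 30 September 2028: 39 days at 0.95% → £2,062,000 × 0.95% × 39/366 = £2,087.3525
Total = £16,665.0164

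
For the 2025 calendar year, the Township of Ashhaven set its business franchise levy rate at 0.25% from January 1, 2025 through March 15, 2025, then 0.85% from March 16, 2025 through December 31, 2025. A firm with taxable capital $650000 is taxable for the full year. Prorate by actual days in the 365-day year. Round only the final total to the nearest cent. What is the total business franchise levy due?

$4734.32

January 1 – March 15, 2025: 74 days at 0.25% → $650000 × 0.25% × 74/365 = $329.4521
March 16 – December 31, 2025: 291 days at 0.85% → $650000 × 0.85% × 291/365 = $4404.8630
Total = $4734.3151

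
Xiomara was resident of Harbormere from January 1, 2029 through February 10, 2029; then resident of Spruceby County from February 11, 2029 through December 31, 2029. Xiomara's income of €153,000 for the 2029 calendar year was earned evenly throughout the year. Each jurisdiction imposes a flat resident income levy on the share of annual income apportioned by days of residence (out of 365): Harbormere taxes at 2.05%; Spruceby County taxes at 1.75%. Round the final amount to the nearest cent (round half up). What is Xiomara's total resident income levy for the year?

Harbormere, January 1 – February 10, 2029: 41 days → €153,000 × 2.05% × 41/365 = €352.3192
Spruceby County, February 11 – December 31, 2029: 324 days → €153,000 × 1.75% × 324/365 = €2,376.7397
Total = €2,729.0589

€2,729.06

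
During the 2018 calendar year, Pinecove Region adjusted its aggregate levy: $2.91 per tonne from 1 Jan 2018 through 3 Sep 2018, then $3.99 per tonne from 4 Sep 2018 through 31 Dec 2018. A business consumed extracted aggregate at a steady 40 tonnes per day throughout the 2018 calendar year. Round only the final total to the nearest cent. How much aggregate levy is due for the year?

$47,626.80

1 Jan – 3 Sep 2018: 246 days × 40 tonnes/day = 9,840 tonnes at $2.91/tonne → $28,634.40
4 Sep – 31 Dec 2018: 119 days × 40 tonnes/day = 4,760 tonnes at $3.99/tonne → $18,992.40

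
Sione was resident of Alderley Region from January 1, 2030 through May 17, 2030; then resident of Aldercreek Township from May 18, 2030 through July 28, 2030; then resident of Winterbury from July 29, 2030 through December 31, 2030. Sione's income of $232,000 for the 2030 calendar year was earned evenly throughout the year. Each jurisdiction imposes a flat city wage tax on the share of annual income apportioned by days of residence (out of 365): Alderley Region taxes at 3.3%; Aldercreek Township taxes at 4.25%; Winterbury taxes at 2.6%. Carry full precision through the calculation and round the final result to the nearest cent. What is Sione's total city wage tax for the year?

Alderley Region, January 1 – May 17, 2030: 137 days → $232,000 × 3.3% × 137/365 = $2,873.6219
Aldercreek Township, May 18 – July 28, 2030: 72 days → $232,000 × 4.25% × 72/365 = $1,944.9863
Winterbury, July 29 – December 31, 2030: 156 days → $232,000 × 2.6% × 156/365 = $2,578.0603
Total = $7,396.6685

$7,396.67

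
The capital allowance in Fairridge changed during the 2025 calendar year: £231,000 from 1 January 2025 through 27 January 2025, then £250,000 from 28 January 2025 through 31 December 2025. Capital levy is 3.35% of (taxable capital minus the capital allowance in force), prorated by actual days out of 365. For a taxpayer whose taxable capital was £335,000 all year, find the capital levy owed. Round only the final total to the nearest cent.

£2,894.58

1 January – 27 January 2025: 27 days, exemption £231,000 → (£335,000 − £231,000) × 3.35% × 27/365 = £257.7205
28 January – 31 December 2025: 338 days, exemption £250,000 → (£335,000 − £250,000) × 3.35% × 338/365 = £2,636.8630
Total = £2,894.5836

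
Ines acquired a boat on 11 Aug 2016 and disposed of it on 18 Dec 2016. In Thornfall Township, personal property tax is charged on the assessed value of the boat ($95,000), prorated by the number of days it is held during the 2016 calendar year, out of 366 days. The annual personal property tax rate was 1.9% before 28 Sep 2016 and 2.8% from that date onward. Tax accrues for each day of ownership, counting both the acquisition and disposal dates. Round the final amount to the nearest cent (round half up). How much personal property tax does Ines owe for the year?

11 Aug – 27 Sep 2016: 48 days at 1.9% → $95,000 × 1.9% × 48/366 = $236.7213
28 Sep – 18 Dec 2016: 82 days at 2.8% → $95,000 × 2.8% × 82/366 = $595.9563
Total = $832.6776

$832.68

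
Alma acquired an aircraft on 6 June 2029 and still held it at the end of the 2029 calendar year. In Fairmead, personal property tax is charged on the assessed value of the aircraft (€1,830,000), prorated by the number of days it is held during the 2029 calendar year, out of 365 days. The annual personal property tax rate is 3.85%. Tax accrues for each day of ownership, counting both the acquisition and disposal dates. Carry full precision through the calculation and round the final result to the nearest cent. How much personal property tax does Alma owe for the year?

Days held (6 June – 31 December 2029): 209 out of 365
Tax = €1,830,000 × 3.85% × 209/365 = €40,342.7260

€40,342.73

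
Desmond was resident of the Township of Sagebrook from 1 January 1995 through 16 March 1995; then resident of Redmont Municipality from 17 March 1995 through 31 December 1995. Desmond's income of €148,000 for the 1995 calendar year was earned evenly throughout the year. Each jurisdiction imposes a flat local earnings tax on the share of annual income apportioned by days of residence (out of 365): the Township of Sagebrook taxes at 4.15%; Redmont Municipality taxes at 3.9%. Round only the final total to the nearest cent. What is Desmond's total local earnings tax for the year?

The Township of Sagebrook, 1 January – 16 March 1995: 75 days → €148,000 × 4.15% × 75/365 = €1,262.0548
Redmont Municipality, 17 March – 31 December 1995: 290 days → €148,000 × 3.9% × 290/365 = €4,585.9726
Total = €5,848.0274

€5,848.03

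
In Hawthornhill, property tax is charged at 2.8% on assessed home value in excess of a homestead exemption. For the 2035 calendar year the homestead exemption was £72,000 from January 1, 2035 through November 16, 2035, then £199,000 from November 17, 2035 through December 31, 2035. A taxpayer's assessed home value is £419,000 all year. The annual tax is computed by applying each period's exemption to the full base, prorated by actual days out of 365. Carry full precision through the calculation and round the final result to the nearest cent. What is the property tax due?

£9,277.59

January 1 – November 16, 2035: 320 days, exemption £72,000 → (£419,000 − £72,000) × 2.8% × 320/365 = £8,518.1370
November 17 – December 31, 2035: 45 days, exemption £199,000 → (£419,000 − £199,000) × 2.8% × 45/365 = £759.4521
Total = £9,277.5890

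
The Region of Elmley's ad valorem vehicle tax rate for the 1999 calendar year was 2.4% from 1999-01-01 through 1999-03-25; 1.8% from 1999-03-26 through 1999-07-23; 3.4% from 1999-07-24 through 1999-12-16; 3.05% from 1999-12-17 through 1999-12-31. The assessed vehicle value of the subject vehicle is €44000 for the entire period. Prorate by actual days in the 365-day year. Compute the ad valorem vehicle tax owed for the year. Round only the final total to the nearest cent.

€1156.96

1999-01-01 to 1999-03-25: 84 days at 2.4% → €44000 × 2.4% × 84/365 = €243.0247
1999-03-26 to 1999-07-23: 120 days at 1.8% → €44000 × 1.8% × 120/365 = €260.3836
1999-07-24 to 1999-12-16: 146 days at 3.4% → €44000 × 3.4% × 146/365 = €598.4000
1999-12-17 to 1999-12-31: 15 days at 3.05% → €44000 × 3.05% × 15/365 = €55.1507
Total = €1156.9589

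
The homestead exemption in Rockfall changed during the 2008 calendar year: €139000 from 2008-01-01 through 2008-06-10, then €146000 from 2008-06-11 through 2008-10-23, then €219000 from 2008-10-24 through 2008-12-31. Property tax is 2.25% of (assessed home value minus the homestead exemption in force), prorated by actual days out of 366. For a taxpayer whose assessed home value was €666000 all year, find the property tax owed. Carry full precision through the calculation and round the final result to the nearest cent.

2008-01-01 to 2008-06-10: 162 days, exemption €139000 → (€666000 − €139000) × 2.25% × 162/366 = €5248.4016
2008-06-11 to 2008-10-23: 135 days, exemption €146000 → (€666000 − €146000) × 2.25% × 135/366 = €4315.5738
2008-10-24 to 2008-12-31: 69 days, exemption €219000 → (€666000 − €219000) × 2.25% × 69/366 = €1896.0861
Total = €11460.0615

€11460.06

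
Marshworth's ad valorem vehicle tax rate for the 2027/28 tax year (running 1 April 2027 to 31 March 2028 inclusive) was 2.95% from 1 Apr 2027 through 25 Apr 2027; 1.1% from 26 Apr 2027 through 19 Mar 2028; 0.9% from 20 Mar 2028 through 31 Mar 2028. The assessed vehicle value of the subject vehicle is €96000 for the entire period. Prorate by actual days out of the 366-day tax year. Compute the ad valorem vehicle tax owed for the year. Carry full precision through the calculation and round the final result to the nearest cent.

1 Apr – 25 Apr 2027: 25 days at 2.95% → €96000 × 2.95% × 25/366 = €193.4426
26 Apr 2027 – 19 Mar 2028: 329 days at 1.1% → €96000 × 1.1% × 329/366 = €949.2459
20 Mar – 31 Mar 2028: 12 days at 0.9% → €96000 × 0.9% × 12/366 = €28.3279
Total = €1171.0164

€1171.02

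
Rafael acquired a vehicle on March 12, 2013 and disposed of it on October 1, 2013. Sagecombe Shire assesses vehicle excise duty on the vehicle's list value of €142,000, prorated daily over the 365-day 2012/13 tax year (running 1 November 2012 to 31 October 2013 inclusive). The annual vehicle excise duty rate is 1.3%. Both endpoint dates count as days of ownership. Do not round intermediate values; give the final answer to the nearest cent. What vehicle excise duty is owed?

€1,031.74

Days held (March 12 – October 1, 2013): 204 out of 365
Tax = €142,000 × 1.3% × 204/365 = €1,031.7370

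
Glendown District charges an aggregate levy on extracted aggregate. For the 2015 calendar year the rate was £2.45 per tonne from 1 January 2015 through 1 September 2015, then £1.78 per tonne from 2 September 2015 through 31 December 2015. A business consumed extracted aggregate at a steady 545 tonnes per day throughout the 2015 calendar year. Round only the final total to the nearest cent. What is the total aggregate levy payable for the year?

£443,183.10

1 January – 1 September 2015: 244 days × 545 tonnes/day = 132,980 tonnes at £2.45/tonne → £325,801.00
2 September – 31 December 2015: 121 days × 545 tonnes/day = 65,945 tonnes at £1.78/tonne → £117,382.10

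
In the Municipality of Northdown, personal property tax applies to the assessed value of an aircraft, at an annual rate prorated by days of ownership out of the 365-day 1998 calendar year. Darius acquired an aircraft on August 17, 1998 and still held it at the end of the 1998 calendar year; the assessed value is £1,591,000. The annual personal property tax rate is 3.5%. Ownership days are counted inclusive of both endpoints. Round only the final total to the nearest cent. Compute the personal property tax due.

Days held (August 17 – December 31, 1998): 137 out of 365
Tax = £1,591,000 × 3.5% × 137/365 = £20,900.9452

£20,900.95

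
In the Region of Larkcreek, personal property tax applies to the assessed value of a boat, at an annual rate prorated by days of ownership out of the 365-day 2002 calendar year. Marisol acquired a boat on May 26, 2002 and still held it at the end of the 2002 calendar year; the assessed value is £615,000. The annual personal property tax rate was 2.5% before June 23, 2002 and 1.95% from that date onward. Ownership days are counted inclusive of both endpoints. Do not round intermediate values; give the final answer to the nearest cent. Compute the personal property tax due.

£7,487.84

May 26 – June 22, 2002: 28 days at 2.5% → £615,000 × 2.5% × 28/365 = £1,179.4521
June 23 – December 31, 2002: 192 days at 1.95% → £615,000 × 1.95% × 192/365 = £6,308.3836
Total = £7,487.8356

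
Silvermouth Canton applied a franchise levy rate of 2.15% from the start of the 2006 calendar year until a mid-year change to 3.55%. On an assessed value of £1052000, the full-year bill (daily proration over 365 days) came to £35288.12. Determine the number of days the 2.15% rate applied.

Let d = days at the first rate; then 365 − d days at the second rate.
£1052000 × [2.15%·d + 3.55%·(365−d)] / 365 = £35288.12
Solving gives d = 51, so the new rate took effect on February 21, 2006.

51 days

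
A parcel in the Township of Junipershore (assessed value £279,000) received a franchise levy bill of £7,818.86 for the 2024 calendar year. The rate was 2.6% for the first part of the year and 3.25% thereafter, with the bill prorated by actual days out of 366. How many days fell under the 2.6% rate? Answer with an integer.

Let d = days at the first rate; then 366 − d days at the second rate.
£279,000 × [2.6%·d + 3.25%·(366−d)] / 366 = £7,818.86
Solving gives d = 252, so the new rate took effect on 9 Sep 2024.

252 days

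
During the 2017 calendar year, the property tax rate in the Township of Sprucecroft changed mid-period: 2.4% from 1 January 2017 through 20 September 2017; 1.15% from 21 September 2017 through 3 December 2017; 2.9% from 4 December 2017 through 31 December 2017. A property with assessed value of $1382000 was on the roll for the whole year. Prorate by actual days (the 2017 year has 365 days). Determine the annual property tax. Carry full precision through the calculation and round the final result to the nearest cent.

$30195.75

1 January – 20 September 2017: 263 days at 2.4% → $1382000 × 2.4% × 263/365 = $23899.1342
21 September – 3 December 2017: 74 days at 1.15% → $1382000 × 1.15% × 74/365 = $3222.1425
4 December – 31 December 2017: 28 days at 2.9% → $1382000 × 2.9% × 28/365 = $3074.4767
Total = $30195.7534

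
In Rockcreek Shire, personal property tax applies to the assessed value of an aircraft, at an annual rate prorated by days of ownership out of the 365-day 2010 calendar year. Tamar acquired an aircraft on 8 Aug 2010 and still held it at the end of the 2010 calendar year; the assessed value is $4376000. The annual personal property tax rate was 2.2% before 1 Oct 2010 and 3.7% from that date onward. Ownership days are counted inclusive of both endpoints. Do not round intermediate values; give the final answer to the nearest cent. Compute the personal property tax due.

8 Aug – 30 Sep 2010: 54 days at 2.2% → $4376000 × 2.2% × 54/365 = $14242.9808
1 Oct – 31 Dec 2010: 92 days at 3.7% → $4376000 × 3.7% × 92/365 = $40810.6959
Total = $55053.6767

$55053.68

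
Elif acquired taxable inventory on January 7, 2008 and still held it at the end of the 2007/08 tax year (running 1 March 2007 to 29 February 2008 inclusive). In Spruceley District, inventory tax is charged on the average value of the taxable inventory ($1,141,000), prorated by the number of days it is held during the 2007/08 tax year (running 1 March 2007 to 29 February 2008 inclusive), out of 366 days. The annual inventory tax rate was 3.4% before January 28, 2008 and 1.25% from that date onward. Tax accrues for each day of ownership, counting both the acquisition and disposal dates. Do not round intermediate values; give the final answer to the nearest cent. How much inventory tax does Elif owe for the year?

January 7 – January 27, 2008: 21 days at 3.4% → $1,141,000 × 3.4% × 21/366 = $2,225.8852
January 28 – February 29, 2008: 33 days at 1.25% → $1,141,000 × 1.25% × 33/366 = $1,285.9631
Total = $3,511.8484

$3,511.85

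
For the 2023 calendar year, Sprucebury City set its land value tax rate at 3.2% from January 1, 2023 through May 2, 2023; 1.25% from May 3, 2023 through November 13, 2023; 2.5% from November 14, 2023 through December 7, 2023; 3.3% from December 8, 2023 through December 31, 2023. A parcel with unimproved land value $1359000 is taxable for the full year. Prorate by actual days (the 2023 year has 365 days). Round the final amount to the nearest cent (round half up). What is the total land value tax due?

$28794.05

January 1 – May 2, 2023: 122 days at 3.2% → $1359000 × 3.2% × 122/365 = $14535.7151
May 3 – November 13, 2023: 195 days at 1.25% → $1359000 × 1.25% × 195/365 = $9075.5137
November 14 – December 7, 2023: 24 days at 2.5% → $1359000 × 2.5% × 24/365 = $2233.9726
December 8 – December 31, 2023: 24 days at 3.3% → $1359000 × 3.3% × 24/365 = $2948.8438
Total = $28794.0452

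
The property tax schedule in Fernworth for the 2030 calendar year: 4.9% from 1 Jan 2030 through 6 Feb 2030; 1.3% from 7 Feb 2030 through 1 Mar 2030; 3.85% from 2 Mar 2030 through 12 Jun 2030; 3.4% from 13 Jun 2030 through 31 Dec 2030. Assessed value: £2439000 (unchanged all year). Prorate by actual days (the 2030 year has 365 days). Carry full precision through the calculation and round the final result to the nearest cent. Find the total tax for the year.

1 Jan – 6 Feb 2030: 37 days at 4.9% → £2439000 × 4.9% × 37/365 = £12114.8137
7 Feb – 1 Mar 2030: 23 days at 1.3% → £2439000 × 1.3% × 23/365 = £1997.9753
2 Mar – 12 Jun 2030: 103 days at 3.85% → £2439000 × 3.85% × 103/365 = £26498.2315
13 Jun – 31 Dec 2030: 202 days at 3.4% → £2439000 × 3.4% × 202/365 = £45893.2932
Total = £86504.3137

£86504.31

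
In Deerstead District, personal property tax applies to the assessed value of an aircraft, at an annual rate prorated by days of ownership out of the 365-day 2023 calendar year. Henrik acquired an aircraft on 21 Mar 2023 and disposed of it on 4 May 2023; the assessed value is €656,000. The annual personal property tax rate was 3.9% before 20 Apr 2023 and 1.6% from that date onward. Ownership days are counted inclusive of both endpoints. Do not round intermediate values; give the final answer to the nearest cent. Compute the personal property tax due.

21 Mar – 19 Apr 2023: 30 days at 3.9% → €656,000 × 3.9% × 30/365 = €2,102.7945
20 Apr – 4 May 2023: 15 days at 1.6% → €656,000 × 1.6% × 15/365 = €431.3425
Total = €2,534.1370

€2,534.14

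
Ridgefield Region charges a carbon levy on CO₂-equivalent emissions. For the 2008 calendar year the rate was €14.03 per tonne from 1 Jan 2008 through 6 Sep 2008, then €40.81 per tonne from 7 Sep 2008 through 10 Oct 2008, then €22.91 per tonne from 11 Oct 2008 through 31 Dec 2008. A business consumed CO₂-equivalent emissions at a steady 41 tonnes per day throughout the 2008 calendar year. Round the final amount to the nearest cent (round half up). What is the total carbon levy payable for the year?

€277720.06

1 Jan – 6 Sep 2008: 250 days × 41 tonnes/day = 10,250 tonnes at €14.03/tonne → €143807.50
7 Sep – 10 Oct 2008: 34 days × 41 tonnes/day = 1,394 tonnes at €40.81/tonne → €56889.14
11 Oct – 31 Dec 2008: 82 days × 41 tonnes/day = 3,362 tonnes at €22.91/tonne → €77023.42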